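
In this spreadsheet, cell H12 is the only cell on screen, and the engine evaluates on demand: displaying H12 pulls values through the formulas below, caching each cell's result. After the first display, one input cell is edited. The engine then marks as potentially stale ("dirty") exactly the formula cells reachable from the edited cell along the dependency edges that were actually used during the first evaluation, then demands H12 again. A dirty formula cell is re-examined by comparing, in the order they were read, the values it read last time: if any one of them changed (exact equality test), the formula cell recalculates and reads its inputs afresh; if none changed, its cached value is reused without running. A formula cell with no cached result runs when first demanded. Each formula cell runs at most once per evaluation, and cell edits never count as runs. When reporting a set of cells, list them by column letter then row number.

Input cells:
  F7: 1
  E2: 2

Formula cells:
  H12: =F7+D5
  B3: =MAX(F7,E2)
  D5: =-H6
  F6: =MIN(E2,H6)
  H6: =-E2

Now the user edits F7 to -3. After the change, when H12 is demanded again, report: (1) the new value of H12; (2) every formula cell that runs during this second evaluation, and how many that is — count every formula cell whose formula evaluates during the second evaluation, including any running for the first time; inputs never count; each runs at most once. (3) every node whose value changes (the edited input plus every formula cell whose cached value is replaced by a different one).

H12 now evaluates to -1.
Run set: H12 (1 run).
Changed values: F7, H12.

Initial pass — values computed on the first demand:
  H6 = -(2) = -2
  D5 = -(-2) = 2
  H12 = 1 + 2 = 3

Second demand — change propagation:
  H12: re-runs because F7 1->-3; new result -1.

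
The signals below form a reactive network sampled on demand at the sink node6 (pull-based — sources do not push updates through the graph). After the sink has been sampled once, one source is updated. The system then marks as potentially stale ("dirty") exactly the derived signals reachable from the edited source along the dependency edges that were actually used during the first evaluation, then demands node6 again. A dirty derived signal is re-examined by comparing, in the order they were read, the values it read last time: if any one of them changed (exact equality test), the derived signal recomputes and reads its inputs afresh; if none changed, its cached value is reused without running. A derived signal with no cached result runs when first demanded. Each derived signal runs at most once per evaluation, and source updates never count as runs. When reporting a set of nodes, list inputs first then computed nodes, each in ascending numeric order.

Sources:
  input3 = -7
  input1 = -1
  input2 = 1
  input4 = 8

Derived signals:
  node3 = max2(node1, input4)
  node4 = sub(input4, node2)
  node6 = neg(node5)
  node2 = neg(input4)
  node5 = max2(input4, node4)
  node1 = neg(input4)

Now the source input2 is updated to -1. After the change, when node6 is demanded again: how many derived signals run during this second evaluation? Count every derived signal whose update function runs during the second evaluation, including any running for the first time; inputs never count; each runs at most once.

Initial pass — values computed on the first demand:
  node2 = neg(8) = -8
  node4 = sub(8, -8) = 16
  node5 = max2(8, 16) = 16
  node6 = neg(16) = -16

Second demand — change propagation:
  no demanded computation ever read input2, so the edit dirties nothing and nothing runs.

The important point: nothing the output needs ever reads input2, so the edit is invisible to it.

Run set: none (0 run).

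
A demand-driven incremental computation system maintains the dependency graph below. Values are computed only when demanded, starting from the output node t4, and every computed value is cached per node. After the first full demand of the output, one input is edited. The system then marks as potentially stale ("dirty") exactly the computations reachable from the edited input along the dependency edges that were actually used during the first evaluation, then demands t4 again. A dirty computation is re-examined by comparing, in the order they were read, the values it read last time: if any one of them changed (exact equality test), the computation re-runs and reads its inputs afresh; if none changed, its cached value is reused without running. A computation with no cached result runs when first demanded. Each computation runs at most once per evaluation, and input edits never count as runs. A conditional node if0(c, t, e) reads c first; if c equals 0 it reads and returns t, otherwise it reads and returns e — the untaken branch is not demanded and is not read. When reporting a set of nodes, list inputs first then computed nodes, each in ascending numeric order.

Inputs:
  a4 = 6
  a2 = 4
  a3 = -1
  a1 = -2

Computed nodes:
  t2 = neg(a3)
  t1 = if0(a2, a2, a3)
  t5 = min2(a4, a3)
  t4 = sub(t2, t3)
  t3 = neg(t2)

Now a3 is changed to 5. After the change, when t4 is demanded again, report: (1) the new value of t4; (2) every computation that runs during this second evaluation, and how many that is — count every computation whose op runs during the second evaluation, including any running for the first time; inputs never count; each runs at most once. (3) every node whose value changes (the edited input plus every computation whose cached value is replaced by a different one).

New value of t4: -10.
Computations that run: t2, t3, t4 — 3 in total.
Values that change: a3, t2, t3, t4.

First evaluation (everything demanded from the output):
  t2 = neg(-1) = 1
  t3 = neg(1) = -1
  t4 = sub(1, -1) = 2

Propagation after the edit:
  t2: runs — a3 -1->5; result -5.
  t3: runs — t2 1->-5; result 5.
  t4: runs — t2 1->-5; t3 -1->5; result -10.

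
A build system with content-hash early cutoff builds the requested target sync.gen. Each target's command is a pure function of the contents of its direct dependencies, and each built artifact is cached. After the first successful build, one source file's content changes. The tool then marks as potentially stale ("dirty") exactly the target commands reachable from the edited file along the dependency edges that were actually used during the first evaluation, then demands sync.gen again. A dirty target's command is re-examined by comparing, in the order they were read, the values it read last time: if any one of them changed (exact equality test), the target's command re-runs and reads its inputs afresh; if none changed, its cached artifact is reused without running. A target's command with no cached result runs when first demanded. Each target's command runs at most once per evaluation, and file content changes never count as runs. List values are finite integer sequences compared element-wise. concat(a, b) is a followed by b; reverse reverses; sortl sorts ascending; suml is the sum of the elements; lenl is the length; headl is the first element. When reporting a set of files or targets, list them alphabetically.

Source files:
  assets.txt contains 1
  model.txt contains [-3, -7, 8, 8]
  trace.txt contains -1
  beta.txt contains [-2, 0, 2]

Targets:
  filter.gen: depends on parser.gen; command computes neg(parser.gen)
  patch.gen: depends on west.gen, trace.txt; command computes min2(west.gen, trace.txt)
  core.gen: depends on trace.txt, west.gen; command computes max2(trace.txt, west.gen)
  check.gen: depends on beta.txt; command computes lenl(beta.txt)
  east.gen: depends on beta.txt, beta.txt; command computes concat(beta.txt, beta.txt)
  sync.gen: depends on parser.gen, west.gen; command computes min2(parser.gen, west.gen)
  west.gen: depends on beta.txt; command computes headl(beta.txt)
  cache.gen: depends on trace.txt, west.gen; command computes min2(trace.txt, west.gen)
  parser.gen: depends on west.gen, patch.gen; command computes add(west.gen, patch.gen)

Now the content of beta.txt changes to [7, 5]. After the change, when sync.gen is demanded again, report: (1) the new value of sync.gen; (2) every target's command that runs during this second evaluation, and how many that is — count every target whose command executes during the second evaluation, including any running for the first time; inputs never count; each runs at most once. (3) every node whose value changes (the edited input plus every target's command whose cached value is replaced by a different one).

First evaluation (everything demanded from the output):
  west.gen = headl([-2, 0, 2]) = -2
  patch.gen = min2(-2, -1) = -2
  parser.gen = add(-2, -2) = -4
  sync.gen = min2(-4, -2) = -4

Propagation after the edit:
  west.gen: runs — beta.txt [-2, 0, 2]->[7, 5]; result 7.
  patch.gen: runs — west.gen -2->7; result -1.
  parser.gen: runs — west.gen -2->7; patch.gen -2->-1; result 6.
  sync.gen: runs — parser.gen -4->6; west.gen -2->7; result 6.

New value of sync.gen: 6.
Target commands that run: parser.gen, patch.gen, sync.gen, west.gen — 4 in total.
Values that change: beta.txt, parser.gen, patch.gen, sync.gen, west.gen.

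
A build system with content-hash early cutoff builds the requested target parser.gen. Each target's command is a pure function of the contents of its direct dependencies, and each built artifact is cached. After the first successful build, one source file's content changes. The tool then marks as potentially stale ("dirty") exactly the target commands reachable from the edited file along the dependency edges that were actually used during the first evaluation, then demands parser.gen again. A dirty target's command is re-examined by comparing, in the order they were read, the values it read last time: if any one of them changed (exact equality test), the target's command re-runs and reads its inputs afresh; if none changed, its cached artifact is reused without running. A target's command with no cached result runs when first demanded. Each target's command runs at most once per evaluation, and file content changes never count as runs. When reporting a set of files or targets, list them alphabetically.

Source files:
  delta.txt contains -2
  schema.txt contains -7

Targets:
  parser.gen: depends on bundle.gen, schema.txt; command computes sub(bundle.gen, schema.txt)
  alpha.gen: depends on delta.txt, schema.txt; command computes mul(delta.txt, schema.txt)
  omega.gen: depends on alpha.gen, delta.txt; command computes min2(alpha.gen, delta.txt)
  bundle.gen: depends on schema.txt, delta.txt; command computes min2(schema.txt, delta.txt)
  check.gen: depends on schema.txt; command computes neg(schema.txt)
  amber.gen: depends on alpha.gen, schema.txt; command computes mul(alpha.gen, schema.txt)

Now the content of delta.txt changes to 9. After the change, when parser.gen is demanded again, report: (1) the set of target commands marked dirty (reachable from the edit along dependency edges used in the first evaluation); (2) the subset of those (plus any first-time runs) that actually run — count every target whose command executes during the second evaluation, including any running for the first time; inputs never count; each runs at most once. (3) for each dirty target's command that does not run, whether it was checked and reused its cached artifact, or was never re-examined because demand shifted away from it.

Marked dirty: bundle.gen, parser.gen.
Target commands that run: bundle.gen — 1 in total.
Checked but reused from cache: parser.gen.
Key observation: the change is absorbed at bundle.gen — it re-runs but produces the same value, and the output's value is unchanged.

First evaluation (everything demanded from the output):
  bundle.gen = min2(-7, -2) = -7
  parser.gen = sub(-7, -7) = 0

Propagation after the edit:
  bundle.gen: runs — delta.txt -2->9; result -7 (same value as before).
  parser.gen: checked — values it read are unchanged (bundle.gen unchanged, schema.txt unchanged); reused cached 0 without running.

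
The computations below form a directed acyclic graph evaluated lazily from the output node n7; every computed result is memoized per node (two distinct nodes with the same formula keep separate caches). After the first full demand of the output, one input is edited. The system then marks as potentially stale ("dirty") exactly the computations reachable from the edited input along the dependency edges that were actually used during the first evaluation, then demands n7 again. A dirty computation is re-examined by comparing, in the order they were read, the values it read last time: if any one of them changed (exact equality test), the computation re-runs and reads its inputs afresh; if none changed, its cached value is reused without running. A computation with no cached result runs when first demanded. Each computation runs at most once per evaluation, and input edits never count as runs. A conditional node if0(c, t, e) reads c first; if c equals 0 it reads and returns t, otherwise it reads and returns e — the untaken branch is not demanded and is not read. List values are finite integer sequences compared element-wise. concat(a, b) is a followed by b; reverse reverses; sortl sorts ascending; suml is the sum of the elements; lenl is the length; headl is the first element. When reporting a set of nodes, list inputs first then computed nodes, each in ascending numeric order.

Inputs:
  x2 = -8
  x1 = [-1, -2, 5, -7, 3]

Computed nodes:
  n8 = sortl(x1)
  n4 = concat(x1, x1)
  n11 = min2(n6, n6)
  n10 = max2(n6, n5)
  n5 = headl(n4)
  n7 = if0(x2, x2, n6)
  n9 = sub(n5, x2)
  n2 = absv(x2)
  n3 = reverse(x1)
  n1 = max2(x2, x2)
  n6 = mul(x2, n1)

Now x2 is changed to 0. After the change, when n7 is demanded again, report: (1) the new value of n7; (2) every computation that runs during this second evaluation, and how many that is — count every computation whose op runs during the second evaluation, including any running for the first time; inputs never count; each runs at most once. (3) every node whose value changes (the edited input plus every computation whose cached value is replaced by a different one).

Demanding n7 again yields 0.
1 computations run: n7.
The nodes whose values change: x2, n7.
Note the branch switch — demand abandons n1, n6, which are never re-examined.

First demand of the output computes:
  n1 = max2(-8, -8) = -8
  n6 = mul(-8, -8) = 64
  n7 = if0(x2=-8 -> else branch n6) = 64

After the edit, cleaning proceeds:
  n1: stays stale; no demand reaches it after the flip.
  n6: stays stale; no demand reaches it after the flip.
  n7: a read changed (x2 -8->0) — executes, giving 0.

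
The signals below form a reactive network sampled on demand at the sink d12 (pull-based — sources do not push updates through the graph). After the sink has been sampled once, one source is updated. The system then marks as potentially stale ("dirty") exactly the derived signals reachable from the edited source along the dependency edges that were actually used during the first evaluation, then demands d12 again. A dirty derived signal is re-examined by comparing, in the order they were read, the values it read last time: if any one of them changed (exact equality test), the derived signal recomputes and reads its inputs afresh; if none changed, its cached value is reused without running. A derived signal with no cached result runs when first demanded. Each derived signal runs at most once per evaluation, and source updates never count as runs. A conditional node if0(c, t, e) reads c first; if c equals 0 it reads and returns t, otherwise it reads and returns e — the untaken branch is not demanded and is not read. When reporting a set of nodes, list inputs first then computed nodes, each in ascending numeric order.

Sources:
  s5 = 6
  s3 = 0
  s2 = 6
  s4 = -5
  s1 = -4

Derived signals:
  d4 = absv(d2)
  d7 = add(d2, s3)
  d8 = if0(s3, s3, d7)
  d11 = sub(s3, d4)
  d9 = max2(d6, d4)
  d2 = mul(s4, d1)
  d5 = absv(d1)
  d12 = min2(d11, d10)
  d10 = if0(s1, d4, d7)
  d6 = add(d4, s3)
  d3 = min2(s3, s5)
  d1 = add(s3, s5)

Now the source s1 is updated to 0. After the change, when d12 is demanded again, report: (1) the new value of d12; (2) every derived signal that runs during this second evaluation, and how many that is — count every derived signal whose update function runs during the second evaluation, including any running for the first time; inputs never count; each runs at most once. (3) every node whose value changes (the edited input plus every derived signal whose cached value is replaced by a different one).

Initial pass — values computed on the first demand:
  d1 = add(0, 6) = 6
  d2 = mul(-5, 6) = -30
  d4 = absv(-30) = 30
  d7 = add(-30, 0) = -30
  d10 = if0(s1=-4 -> else branch d7) = -30
  d11 = sub(0, 30) = -30
  d12 = min2(-30, -30) = -30

Second demand — change propagation:
  d10: re-runs because s1 -4->0; new result 30.
  d12: re-runs because d10 -30->30; new result -30 (unchanged).

d12 now evaluates to -30.
Run set: d10, d12 (2 run).
Changed values: s1, d10.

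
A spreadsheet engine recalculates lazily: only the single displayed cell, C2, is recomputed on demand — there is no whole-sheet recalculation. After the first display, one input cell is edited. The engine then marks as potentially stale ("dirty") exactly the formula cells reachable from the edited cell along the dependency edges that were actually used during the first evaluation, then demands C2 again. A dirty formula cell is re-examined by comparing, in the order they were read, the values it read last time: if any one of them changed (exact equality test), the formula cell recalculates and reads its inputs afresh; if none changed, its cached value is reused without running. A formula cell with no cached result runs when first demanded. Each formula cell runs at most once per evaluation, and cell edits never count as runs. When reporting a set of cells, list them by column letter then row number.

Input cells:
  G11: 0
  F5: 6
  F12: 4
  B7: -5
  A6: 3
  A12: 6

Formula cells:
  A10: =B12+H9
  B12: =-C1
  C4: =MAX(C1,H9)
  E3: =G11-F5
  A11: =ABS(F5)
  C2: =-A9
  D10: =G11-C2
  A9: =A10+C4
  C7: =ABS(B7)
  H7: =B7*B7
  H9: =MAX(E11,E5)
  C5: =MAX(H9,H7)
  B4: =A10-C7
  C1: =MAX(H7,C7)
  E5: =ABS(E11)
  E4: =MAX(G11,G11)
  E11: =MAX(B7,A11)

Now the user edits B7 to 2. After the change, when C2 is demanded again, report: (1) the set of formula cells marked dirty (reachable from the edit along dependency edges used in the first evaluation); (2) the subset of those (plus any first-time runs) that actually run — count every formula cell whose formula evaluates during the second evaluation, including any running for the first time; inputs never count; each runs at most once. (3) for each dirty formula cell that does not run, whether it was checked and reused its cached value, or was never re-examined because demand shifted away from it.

First evaluation (everything demanded from the output):
  A11 = ABS(6) = 6
  C7 = ABS(-5) = 5
  E11 = MAX(-5, 6) = 6
  E5 = ABS(6) = 6
  H7 = -5 * -5 = 25
  C1 = MAX(25, 5) = 25
  B12 = -(25) = -25
  H9 = MAX(6, 6) = 6
  A10 = -25 + 6 = -19
  C4 = MAX(25, 6) = 25
  A9 = -19 + 25 = 6
  C2 = -(6) = -6

Propagation after the edit:
  C7: runs — B7 -5->2; result 2.
  E11: runs — B7 -5->2; result 6 (same value as before).
  E5: checked — values it read are unchanged (E11 unchanged); reused cached 6 without running.
  H7: runs — B7 -5->2; B7 -5->2; result 4.
  C1: runs — H7 25->4; C7 5->2; result 4.
  B12: runs — C1 25->4; result -4.
  H9: checked — values it read are unchanged (E11 unchanged, E5 unchanged); reused cached 6 without running.
  A10: runs — B12 -25->-4; result 2.
  C4: runs — C1 25->4; result 6.
  A9: runs — A10 -19->2; C4 25->6; result 8.
  C2: runs — A9 6->8; result -8.

Key observation: the cutoff stops propagation at E5 — its inputs' values are unchanged, so it reuses its cache.

Marked dirty: A9, A10, B12, C1, C2, C4, C7, E5, E11, H7, H9.
Formula cells that run: A9, A10, B12, C1, C2, C4, C7, E11, H7 — 9 in total.
Checked but reused from cache: E5, H9.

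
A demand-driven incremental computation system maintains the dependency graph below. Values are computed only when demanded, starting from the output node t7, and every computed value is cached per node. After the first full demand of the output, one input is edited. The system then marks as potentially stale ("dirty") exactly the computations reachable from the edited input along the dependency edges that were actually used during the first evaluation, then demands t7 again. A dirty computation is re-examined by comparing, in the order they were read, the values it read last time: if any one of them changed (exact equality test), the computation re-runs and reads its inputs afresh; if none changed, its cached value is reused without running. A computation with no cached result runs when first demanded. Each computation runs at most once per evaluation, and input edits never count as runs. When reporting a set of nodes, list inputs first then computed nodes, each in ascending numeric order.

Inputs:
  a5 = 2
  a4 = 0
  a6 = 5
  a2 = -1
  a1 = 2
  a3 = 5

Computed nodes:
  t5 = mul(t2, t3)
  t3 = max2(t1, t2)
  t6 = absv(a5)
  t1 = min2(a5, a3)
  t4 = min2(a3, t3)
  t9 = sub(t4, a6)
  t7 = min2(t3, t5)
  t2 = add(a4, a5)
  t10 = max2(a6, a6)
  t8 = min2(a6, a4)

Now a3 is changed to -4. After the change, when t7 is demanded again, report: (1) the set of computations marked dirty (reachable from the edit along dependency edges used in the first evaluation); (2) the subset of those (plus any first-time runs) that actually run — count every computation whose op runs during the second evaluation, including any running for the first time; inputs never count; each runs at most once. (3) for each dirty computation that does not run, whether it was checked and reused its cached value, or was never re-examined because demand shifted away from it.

Marked dirty: t1, t3, t5, t7.
Computations that run: t1, t3 — 2 in total.
Checked but reused from cache: t5, t7.
Key observation: the change is absorbed at t3 — it re-runs but produces the same value, and the output's value is unchanged.

First evaluation (everything demanded from the output):
  t1 = min2(2, 5) = 2
  t2 = add(0, 2) = 2
  t3 = max2(2, 2) = 2
  t5 = mul(2, 2) = 4
  t7 = min2(2, 4) = 2

Propagation after the edit:
  t1: runs — a3 5->-4; result -4.
  t3: runs — t1 2->-4; result 2 (same value as before).
  t5: checked — values it read are unchanged (t2 unchanged, t3 unchanged); reused cached 4 without running.
  t7: checked — values it read are unchanged (t3 unchanged, t5 unchanged); reused cached 2 without running.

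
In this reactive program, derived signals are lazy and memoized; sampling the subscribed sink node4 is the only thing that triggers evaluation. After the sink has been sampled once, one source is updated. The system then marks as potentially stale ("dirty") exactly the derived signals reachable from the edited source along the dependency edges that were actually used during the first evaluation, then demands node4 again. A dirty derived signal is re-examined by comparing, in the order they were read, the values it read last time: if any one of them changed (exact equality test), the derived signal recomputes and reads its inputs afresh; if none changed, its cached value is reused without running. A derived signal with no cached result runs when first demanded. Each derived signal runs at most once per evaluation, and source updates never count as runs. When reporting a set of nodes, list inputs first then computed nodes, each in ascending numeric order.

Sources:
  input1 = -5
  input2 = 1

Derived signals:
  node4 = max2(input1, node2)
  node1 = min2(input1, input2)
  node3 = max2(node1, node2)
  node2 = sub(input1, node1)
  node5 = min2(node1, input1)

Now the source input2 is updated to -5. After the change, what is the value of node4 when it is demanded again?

Demanding node4 again yields 0.
Note the absorption at node1: it re-runs yet its value is the same, leaving the output's value untouched.

First demand of the output computes:
  node1 = min2(-5, 1) = -5
  node2 = sub(-5, -5) = 0
  node4 = max2(-5, 0) = 0

After the edit, cleaning proceeds:
  node1: a read changed (input2 1->-5) — executes, giving -5 — identical to its old value.
  node2: dirty, but its reads are unchanged (input1 unchanged, node1 unchanged); cached 0 stands.
  node4: dirty, but its reads are unchanged (input1 unchanged, node2 unchanged); cached 0 stands.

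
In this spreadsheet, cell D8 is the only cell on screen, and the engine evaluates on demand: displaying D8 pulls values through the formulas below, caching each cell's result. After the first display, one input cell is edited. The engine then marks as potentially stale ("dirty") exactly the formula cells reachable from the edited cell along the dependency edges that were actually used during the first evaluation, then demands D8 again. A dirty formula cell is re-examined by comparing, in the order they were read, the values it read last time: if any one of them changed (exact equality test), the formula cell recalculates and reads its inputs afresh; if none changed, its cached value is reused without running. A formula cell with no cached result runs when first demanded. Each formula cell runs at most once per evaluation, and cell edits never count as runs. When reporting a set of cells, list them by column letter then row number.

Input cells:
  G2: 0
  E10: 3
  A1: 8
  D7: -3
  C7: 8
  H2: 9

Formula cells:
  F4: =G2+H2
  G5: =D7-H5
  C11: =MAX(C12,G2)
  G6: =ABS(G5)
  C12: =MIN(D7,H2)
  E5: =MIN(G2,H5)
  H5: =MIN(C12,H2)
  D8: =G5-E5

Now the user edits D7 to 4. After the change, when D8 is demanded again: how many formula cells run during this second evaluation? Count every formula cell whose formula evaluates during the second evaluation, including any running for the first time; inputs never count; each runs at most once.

Initial pass — values computed on the first demand:
  C12 = MIN(-3, 9) = -3
  H5 = MIN(-3, 9) = -3
  E5 = MIN(0, -3) = -3
  G5 = -3 - -3 = 0
  D8 = 0 - -3 = 3

Second demand — change propagation:
  C12: re-runs because D7 -3->4; new result 4.
  H5: re-runs because C12 -3->4; new result 4.
  E5: re-runs because H5 -3->4; new result 0.
  G5: re-runs because D7 -3->4; H5 -3->4; new result 0 (unchanged).
  D8: re-runs because E5 -3->0; new result 0.

Run set: C12, D8, E5, G5, H5 (5 run).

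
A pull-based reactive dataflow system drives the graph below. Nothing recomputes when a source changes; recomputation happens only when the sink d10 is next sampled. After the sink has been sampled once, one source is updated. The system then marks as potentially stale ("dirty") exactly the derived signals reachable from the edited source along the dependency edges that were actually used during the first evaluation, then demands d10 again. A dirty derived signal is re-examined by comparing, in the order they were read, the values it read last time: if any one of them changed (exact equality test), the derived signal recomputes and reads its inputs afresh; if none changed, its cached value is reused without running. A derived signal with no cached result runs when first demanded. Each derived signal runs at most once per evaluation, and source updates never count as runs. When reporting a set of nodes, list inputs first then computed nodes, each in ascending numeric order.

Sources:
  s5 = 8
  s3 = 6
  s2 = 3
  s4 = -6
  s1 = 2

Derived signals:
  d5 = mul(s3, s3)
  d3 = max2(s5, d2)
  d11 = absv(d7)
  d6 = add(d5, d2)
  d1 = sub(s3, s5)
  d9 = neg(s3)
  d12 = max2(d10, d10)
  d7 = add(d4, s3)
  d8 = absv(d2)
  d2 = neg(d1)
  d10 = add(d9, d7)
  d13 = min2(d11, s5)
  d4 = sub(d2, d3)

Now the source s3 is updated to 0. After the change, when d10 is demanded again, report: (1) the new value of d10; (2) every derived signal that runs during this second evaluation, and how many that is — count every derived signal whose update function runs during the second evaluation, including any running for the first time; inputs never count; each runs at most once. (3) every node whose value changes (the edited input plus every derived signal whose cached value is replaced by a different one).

First evaluation (everything demanded from the output):
  d1 = sub(6, 8) = -2
  d2 = neg(-2) = 2
  d3 = max2(8, 2) = 8
  d4 = sub(2, 8) = -6
  d7 = add(-6, 6) = 0
  d9 = neg(6) = -6
  d10 = add(-6, 0) = -6

Propagation after the edit:
  d1: runs — s3 6->0; result -8.
  d2: runs — d1 -2->-8; result 8.
  d3: runs — d2 2->8; result 8 (same value as before).
  d4: runs — d2 2->8; result 0.
  d7: runs — d4 -6->0; s3 6->0; result 0 (same value as before).
  d9: runs — s3 6->0; result 0.
  d10: runs — d9 -6->0; result 0.

New value of d10: 0.
Derived signals that run: d1, d2, d3, d4, d7, d9, d10 — 7 in total.
Values that change: s3, d1, d2, d4, d9, d10.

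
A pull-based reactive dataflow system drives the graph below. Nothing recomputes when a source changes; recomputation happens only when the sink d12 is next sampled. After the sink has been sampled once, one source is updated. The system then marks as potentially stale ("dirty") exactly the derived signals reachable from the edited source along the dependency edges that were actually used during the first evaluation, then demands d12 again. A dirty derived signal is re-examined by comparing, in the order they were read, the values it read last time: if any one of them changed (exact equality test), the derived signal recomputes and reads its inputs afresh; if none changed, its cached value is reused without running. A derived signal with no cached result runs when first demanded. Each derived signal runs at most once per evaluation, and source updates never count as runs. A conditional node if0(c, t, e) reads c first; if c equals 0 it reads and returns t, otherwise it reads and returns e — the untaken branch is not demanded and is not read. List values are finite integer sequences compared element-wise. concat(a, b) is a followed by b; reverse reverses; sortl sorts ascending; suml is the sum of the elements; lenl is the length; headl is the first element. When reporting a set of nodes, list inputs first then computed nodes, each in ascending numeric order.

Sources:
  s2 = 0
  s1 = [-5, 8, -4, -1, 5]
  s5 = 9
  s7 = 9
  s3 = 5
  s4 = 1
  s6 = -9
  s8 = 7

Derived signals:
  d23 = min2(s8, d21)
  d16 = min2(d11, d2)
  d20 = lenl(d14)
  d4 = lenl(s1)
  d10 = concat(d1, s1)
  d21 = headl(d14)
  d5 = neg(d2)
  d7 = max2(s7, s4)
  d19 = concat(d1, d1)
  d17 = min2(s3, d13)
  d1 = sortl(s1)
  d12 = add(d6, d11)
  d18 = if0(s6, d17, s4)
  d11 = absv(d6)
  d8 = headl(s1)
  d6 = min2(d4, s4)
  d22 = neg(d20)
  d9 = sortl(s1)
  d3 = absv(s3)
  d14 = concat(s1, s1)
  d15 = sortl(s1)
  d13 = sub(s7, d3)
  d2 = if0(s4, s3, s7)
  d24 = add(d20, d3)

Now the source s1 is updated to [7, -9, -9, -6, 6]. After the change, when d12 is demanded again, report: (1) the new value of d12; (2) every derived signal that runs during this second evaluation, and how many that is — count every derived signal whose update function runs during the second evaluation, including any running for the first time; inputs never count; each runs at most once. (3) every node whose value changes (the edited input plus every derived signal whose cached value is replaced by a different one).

New value of d12: 2.
Derived signals that run: d4 — 1 in total.
Values that change: s1.
Key observation: the change is absorbed at d4 — it re-runs but produces the same value, and the output's value is unchanged.

First evaluation (everything demanded from the output):
  d4 = lenl([-5, 8, -4, -1, 5]) = 5
  d6 = min2(5, 1) = 1
  d11 = absv(1) = 1
  d12 = add(1, 1) = 2

Propagation after the edit:
  d4: runs — s1 [-5, 8, -4, -1, 5]->[7, -9, -9, -6, 6]; result 5 (same value as before).
  d6: checked — values it read are unchanged (d4 unchanged, s4 unchanged); reused cached 1 without running.
  d11: checked — values it read are unchanged (d6 unchanged); reused cached 1 without running.
  d12: checked — values it read are unchanged (d6 unchanged, d11 unchanged); reused cached 2 without running.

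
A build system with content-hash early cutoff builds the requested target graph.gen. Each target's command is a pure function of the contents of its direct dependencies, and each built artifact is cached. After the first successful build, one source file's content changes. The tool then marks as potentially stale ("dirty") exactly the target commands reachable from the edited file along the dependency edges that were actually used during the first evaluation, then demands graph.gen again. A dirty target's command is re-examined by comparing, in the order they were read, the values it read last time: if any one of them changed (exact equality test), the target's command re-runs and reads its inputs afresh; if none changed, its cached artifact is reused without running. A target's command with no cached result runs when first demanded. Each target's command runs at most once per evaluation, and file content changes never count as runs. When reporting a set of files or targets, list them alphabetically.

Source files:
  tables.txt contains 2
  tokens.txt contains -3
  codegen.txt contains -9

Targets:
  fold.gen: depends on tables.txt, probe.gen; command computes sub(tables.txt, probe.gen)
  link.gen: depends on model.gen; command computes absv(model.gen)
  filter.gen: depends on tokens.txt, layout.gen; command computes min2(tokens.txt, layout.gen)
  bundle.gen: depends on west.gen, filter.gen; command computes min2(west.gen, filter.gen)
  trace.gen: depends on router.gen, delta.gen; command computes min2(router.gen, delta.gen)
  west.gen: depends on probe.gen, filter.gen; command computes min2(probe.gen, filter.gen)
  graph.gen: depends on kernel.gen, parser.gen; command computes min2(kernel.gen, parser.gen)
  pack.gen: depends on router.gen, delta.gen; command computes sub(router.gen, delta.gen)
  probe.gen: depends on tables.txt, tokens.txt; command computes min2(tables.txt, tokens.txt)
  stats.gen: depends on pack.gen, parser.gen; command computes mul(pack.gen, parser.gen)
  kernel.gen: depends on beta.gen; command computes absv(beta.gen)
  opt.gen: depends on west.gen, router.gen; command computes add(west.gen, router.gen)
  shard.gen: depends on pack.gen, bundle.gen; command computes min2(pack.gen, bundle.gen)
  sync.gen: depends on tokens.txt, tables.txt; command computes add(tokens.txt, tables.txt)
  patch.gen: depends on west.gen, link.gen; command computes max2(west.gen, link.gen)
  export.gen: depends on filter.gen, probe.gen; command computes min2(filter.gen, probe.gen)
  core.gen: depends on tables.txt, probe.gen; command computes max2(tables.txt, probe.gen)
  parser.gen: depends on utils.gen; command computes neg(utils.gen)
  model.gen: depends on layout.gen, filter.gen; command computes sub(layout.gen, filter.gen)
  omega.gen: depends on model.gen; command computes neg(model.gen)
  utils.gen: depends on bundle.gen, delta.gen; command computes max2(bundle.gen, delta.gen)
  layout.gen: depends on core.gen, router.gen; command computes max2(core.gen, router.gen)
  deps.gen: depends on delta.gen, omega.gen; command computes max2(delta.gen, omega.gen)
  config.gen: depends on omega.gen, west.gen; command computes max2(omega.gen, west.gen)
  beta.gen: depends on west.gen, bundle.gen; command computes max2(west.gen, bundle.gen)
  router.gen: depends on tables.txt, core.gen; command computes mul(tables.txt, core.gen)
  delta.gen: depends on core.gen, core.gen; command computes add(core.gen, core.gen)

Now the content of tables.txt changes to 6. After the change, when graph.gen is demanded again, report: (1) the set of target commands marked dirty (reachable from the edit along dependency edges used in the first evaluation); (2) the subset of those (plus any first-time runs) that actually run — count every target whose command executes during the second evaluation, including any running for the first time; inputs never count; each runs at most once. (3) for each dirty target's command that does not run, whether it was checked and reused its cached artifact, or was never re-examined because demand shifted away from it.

First evaluation (everything demanded from the output):
  probe.gen = min2(2, -3) = -3
  core.gen = max2(2, -3) = 2
  delta.gen = add(2, 2) = 4
  router.gen = mul(2, 2) = 4
  layout.gen = max2(2, 4) = 4
  filter.gen = min2(-3, 4) = -3
  west.gen = min2(-3, -3) = -3
  bundle.gen = min2(-3, -3) = -3
  beta.gen = max2(-3, -3) = -3
  kernel.gen = absv(-3) = 3
  utils.gen = max2(-3, 4) = 4
  parser.gen = neg(4) = -4
  graph.gen = min2(3, -4) = -4

Propagation after the edit:
  probe.gen: runs — tables.txt 2->6; result -3 (same value as before).
  core.gen: runs — tables.txt 2->6; result 6.
  delta.gen: runs — core.gen 2->6; core.gen 2->6; result 12.
  router.gen: runs — tables.txt 2->6; core.gen 2->6; result 36.
  layout.gen: runs — core.gen 2->6; router.gen 4->36; result 36.
  filter.gen: runs — layout.gen 4->36; result -3 (same value as before).
  west.gen: checked — values it read are unchanged (probe.gen unchanged, filter.gen unchanged); reused cached -3 without running.
  bundle.gen: checked — values it read are unchanged (west.gen unchanged, filter.gen unchanged); reused cached -3 without running.
  beta.gen: checked — values it read are unchanged (west.gen unchanged, bundle.gen unchanged); reused cached -3 without running.
  kernel.gen: checked — values it read are unchanged (beta.gen unchanged); reused cached 3 without running.
  utils.gen: runs — delta.gen 4->12; result 12.
  parser.gen: runs — utils.gen 4->12; result -12.
  graph.gen: runs — parser.gen -4->-12; result -12.

Key observation: the cutoff stops propagation at west.gen — its inputs' values are unchanged, so it reuses its cache.

Marked dirty: beta.gen, bundle.gen, core.gen, delta.gen, filter.gen, graph.gen, kernel.gen, layout.gen, parser.gen, probe.gen, router.gen, utils.gen, west.gen.
Target commands that run: core.gen, delta.gen, filter.gen, graph.gen, layout.gen, parser.gen, probe.gen, router.gen, utils.gen — 9 in total.
Checked but reused from cache: beta.gen, bundle.gen, kernel.gen, west.gen.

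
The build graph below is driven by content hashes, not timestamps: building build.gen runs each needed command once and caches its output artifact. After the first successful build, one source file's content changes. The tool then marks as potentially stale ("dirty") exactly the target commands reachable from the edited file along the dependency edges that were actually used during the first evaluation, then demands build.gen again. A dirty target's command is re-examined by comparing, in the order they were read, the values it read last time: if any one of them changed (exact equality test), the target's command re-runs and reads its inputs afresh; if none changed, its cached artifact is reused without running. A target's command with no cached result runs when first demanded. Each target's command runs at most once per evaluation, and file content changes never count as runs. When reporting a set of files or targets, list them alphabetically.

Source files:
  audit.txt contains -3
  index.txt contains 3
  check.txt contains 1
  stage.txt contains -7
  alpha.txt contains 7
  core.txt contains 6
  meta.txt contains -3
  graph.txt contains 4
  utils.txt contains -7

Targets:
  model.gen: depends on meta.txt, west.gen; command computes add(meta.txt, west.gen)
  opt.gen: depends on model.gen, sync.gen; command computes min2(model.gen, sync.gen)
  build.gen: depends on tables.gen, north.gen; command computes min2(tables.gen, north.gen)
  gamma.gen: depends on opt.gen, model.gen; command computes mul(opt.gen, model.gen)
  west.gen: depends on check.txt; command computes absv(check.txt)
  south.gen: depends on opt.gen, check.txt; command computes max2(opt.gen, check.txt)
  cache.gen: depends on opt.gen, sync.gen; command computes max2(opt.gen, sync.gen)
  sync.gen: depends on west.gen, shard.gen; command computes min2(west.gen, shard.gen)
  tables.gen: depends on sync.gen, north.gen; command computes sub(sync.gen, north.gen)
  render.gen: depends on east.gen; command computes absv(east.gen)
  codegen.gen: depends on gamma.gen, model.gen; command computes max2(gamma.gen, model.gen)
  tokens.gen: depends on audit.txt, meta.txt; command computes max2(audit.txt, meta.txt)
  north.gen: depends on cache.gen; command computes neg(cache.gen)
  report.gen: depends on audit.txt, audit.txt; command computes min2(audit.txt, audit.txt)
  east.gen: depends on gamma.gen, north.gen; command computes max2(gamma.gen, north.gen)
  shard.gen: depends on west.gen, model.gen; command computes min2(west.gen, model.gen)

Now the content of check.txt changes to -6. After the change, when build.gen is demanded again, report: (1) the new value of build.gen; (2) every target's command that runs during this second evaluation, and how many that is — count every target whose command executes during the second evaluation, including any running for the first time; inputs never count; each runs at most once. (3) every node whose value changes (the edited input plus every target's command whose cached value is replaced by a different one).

build.gen now evaluates to -3.
Run set: build.gen, cache.gen, model.gen, north.gen, opt.gen, shard.gen, sync.gen, tables.gen, west.gen (9 run).
Changed values: build.gen, cache.gen, check.txt, model.gen, north.gen, opt.gen, shard.gen, sync.gen, tables.gen, west.gen.

Initial pass — values computed on the first demand:
  west.gen = absv(1) = 1
  model.gen = add(-3, 1) = -2
  shard.gen = min2(1, -2) = -2
  sync.gen = min2(1, -2) = -2
  opt.gen = min2(-2, -2) = -2
  cache.gen = max2(-2, -2) = -2
  north.gen = neg(-2) = 2
  tables.gen = sub(-2, 2) = -4
  build.gen = min2(-4, 2) = -4

Second demand — change propagation:
  west.gen: re-runs because check.txt 1->-6; new result 6.
  model.gen: re-runs because west.gen 1->6; new result 3.
  shard.gen: re-runs because west.gen 1->6; model.gen -2->3; new result 3.
  sync.gen: re-runs because west.gen 1->6; shard.gen -2->3; new result 3.
  opt.gen: re-runs because model.gen -2->3; sync.gen -2->3; new result 3.
  cache.gen: re-runs because opt.gen -2->3; sync.gen -2->3; new result 3.
  north.gen: re-runs because cache.gen -2->3; new result -3.
  tables.gen: re-runs because sync.gen -2->3; north.gen 2->-3; new result 6.
  build.gen: re-runs because tables.gen -4->6; north.gen 2->-3; new result -3.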